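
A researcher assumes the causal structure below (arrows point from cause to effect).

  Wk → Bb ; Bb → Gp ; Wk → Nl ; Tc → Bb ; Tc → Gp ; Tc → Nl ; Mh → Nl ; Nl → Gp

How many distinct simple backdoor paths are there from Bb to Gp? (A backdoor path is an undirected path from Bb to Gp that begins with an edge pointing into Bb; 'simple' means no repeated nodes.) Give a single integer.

A backdoor path from Bb to Gp is any simple undirected path whose first edge points into Bb (i.e. leaves Bb via a parent).
Parents of Bb: {Tc, Wk}.
Enumerating:
  P1: Bb <- Wk -> Nl <- Tc -> Gp
  P2: Bb <- Wk -> Nl -> Gp
  P3: Bb <- Tc -> Nl -> Gp
  P4: Bb <- Tc -> Gp
That exhausts the simple backdoor paths. Count: 4.

4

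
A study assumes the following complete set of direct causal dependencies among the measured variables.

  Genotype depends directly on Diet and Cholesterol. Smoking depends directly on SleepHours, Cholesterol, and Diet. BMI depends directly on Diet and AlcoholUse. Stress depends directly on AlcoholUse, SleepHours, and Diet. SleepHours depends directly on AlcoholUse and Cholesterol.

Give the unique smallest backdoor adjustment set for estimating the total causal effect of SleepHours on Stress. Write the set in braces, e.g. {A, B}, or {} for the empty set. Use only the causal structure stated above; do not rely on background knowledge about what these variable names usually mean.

Variables eligible for adjustment (non-descendants of SleepHours, excluding SleepHours and Stress): {AlcoholUse, BMI, Cholesterol, Diet, Genotype}.
Backdoor paths from SleepHours to Stress:
  P1: SleepHours <- AlcoholUse -> Stress
  P2: SleepHours <- AlcoholUse -> BMI <- Diet -> Stress
  P3: SleepHours <- Cholesterol -> Genotype <- Diet -> Stress
  P4: SleepHours <- Cholesterol -> Genotype <- Diet -> BMI <- AlcoholUse -> Stress
  P5: SleepHours <- Cholesterol -> Smoking <- Diet -> Stress
  P6: SleepHours <- Cholesterol -> Smoking <- Diet -> BMI <- AlcoholUse -> Stress
The empty set is not sufficient: P1 (SleepHours <- AlcoholUse -> Stress) has no collider blocking it and no conditioned non-collider, so it is open.
Try {AlcoholUse}:
  P1: blocked at fork node AlcoholUse ∈ conditioning set.
  P2: blocked at fork node AlcoholUse ∈ conditioning set.
  P3: blocked at collider Genotype (neither it nor any descendant is in the conditioning set).
  P4: blocked at collider Genotype (neither it nor any descendant is in the conditioning set).
  P5: blocked at collider Smoking (neither it nor any descendant is in the conditioning set).
  P6: blocked at collider Smoking (neither it nor any descendant is in the conditioning set).
{AlcoholUse} contains no descendant of SleepHours and blocks every backdoor path.
No other singleton works — e.g. {Diet} leaves P1 open — so {AlcoholUse} is the unique smallest valid adjustment set.

{AlcoholUse}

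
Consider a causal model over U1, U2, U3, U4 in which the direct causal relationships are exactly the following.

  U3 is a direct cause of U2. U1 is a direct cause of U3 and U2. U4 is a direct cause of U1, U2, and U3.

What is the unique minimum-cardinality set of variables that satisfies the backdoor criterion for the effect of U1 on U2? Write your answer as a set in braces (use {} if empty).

{U4}

Variables eligible for adjustment (non-descendants of U1, excluding U1 and U2): {U4}.
Backdoor paths from U1 to U2:
  P1: U1 <- U4 -> U3 -> U2
  P2: U1 <- U4 -> U2
The empty set is not sufficient: P1 (U1 <- U4 -> U3 -> U2) has no collider blocking it and no conditioned non-collider, so it is open.
Try {U4}:
  P1: blocked at fork node U4 ∈ conditioning set.
  P2: blocked at fork node U4 ∈ conditioning set.
{U4} contains no descendant of U1 and blocks every backdoor path.
{U4} is the unique smallest valid adjustment set.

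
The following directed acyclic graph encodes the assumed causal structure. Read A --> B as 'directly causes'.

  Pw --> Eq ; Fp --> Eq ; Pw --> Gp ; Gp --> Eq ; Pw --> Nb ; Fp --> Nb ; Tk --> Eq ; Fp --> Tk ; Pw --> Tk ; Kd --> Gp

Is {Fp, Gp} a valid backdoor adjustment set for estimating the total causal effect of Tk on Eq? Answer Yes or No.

Backdoor paths from Tk to Eq (paths whose first edge points into Tk):
  P1: Tk <- Fp -> Nb <- Pw -> Gp -> Eq
  P2: Tk <- Fp -> Nb <- Pw -> Eq
  P3: Tk <- Fp -> Eq
  P4: Tk <- Pw -> Gp -> Eq
  P5: Tk <- Pw -> Nb <- Fp -> Eq
  P6: Tk <- Pw -> Eq
Condition 1 (no descendant of Tk in the set): holds — descendants of Tk are {Eq}; none are in {Fp, Gp}.
Condition 2 (every backdoor path blocked by {Fp, Gp}):
  P1: blocked at fork node Fp ∈ conditioning set.
  P2: blocked at fork node Fp ∈ conditioning set.
  P3: blocked at fork node Fp ∈ conditioning set.
  P4: blocked at chain node Gp ∈ conditioning set.
  P5: blocked at collider Nb (neither it nor any descendant is in the conditioning set).
  P6: open — no interior node is in the conditioning set.
{Fp, Gp} does not satisfy the backdoor criterion.

No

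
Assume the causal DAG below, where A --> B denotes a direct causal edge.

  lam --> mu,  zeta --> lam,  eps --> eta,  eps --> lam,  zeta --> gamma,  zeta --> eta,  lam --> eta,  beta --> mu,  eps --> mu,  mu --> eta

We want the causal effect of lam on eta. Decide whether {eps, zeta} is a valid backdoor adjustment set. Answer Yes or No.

Backdoor paths from lam to eta (paths whose first edge points into lam):
  P1: lam <- zeta -> eta
  P2: lam <- eps -> mu -> eta
  P3: lam <- eps -> eta
Condition 1 (no descendant of lam in the set): holds — descendants of lam are {eta, mu}; none are in {eps, zeta}.
Condition 2 (every backdoor path blocked by {eps, zeta}):
  P1: blocked at fork node zeta ∈ conditioning set.
  P2: blocked at fork node eps ∈ conditioning set.
  P3: blocked at fork node eps ∈ conditioning set.
{eps, zeta} satisfies the backdoor criterion.

Yes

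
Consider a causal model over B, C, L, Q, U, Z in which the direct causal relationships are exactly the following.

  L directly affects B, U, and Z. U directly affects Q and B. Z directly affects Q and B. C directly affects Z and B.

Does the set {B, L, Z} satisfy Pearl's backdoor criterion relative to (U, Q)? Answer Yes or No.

Backdoor paths from U to Q (paths whose first edge points into U):
  P1: U <- L -> Z -> Q
  P2: U <- L -> B <- C -> Z -> Q
  P3: U <- L -> B <- Z -> Q
Condition 1 (no descendant of U in the set): FAILS — B is a descendant of U.
Condition 2 (every backdoor path blocked by {B, L, Z}):
  P1: blocked at fork node L ∈ conditioning set.
  P2: blocked at fork node L ∈ conditioning set.
  P3: blocked at fork node L ∈ conditioning set.
{B, L, Z} does not satisfy the backdoor criterion.

No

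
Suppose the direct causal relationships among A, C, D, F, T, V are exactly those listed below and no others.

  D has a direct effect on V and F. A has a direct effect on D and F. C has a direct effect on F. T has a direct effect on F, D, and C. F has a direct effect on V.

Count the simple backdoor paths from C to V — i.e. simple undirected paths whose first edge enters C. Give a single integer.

A backdoor path from C to V is any simple undirected path whose first edge points into C (i.e. leaves C via a parent).
Parents of C: {T}.
Enumerating:
  P1: C <- T -> D <- A -> F -> V
  P2: C <- T -> D -> F -> V
  P3: C <- T -> D -> V
  P4: C <- T -> F <- A -> D -> V
  P5: C <- T -> F <- D -> V
  P6: C <- T -> F -> V
That exhausts the simple backdoor paths. Count: 6.

6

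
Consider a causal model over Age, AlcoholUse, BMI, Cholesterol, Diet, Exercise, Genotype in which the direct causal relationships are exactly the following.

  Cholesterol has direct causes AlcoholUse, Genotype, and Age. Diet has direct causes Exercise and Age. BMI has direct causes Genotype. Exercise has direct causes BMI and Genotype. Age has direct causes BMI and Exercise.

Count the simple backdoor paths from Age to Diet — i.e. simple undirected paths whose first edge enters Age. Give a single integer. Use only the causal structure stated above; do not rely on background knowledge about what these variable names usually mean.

A backdoor path from Age to Diet is any simple undirected path whose first edge points into Age (i.e. leaves Age via a parent).
Parents of Age: {BMI, Exercise}.
Enumerating:
  P1: Age <- BMI <- Genotype -> Exercise -> Diet
  P2: Age <- BMI -> Exercise -> Diet
  P3: Age <- Exercise -> Diet
That exhausts the simple backdoor paths. Count: 3.

3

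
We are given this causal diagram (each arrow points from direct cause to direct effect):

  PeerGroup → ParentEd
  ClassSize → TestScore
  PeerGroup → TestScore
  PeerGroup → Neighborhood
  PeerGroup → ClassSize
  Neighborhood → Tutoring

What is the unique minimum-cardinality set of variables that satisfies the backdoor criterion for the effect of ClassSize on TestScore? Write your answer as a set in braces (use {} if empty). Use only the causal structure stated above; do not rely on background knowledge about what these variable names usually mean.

Variables eligible for adjustment (non-descendants of ClassSize, excluding ClassSize and TestScore): {Neighborhood, ParentEd, PeerGroup, Tutoring}.
Backdoor paths from ClassSize to TestScore:
  P1: ClassSize <- PeerGroup -> TestScore
The empty set is not sufficient: P1 (ClassSize <- PeerGroup -> TestScore) has no collider blocking it and no conditioned non-collider, so it is open.
Try {PeerGroup}:
  P1: blocked at fork node PeerGroup ∈ conditioning set.
{PeerGroup} contains no descendant of ClassSize and blocks every backdoor path.
No other singleton works — e.g. {Neighborhood} leaves P1 open — so {PeerGroup} is the unique smallest valid adjustment set.

{PeerGroup}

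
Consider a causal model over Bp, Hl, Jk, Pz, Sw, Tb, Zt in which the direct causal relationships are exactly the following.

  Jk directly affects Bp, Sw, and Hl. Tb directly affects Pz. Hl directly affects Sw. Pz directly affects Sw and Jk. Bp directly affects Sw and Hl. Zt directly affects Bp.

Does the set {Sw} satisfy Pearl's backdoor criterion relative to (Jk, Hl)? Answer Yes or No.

Backdoor paths from Jk to Hl (paths whose first edge points into Jk):
  P1: Jk <- Pz -> Sw <- Bp -> Hl
  P2: Jk <- Pz -> Sw <- Hl
Condition 1 (no descendant of Jk in the set): FAILS — Sw is a descendant of Jk.
Condition 2 (every backdoor path blocked by {Sw}):
  P1: open — collider(s) Sw are conditioned on (or have a conditioned descendant) and no non-collider on the path is in the set.
  P2: open — collider(s) Sw are conditioned on (or have a conditioned descendant) and no non-collider on the path is in the set.
{Sw} does not satisfy the backdoor criterion.

No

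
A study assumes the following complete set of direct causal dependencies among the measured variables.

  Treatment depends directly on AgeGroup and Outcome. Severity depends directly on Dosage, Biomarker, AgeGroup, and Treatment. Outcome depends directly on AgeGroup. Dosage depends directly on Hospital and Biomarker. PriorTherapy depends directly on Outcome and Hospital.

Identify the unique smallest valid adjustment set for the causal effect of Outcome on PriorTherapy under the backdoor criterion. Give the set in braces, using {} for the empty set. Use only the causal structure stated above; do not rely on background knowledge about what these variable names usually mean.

Variables eligible for adjustment (non-descendants of Outcome, excluding Outcome and PriorTherapy): {AgeGroup, Biomarker, Dosage, Hospital}.
Backdoor paths from Outcome to PriorTherapy:
  P1: Outcome <- AgeGroup -> Treatment -> Severity <- Biomarker -> Dosage <- Hospital -> PriorTherapy
  P2: Outcome <- AgeGroup -> Treatment -> Severity <- Dosage <- Hospital -> PriorTherapy
  P3: Outcome <- AgeGroup -> Severity <- Biomarker -> Dosage <- Hospital -> PriorTherapy
  P4: Outcome <- AgeGroup -> Severity <- Dosage <- Hospital -> PriorTherapy
Each backdoor path contains an unconditioned collider, so every path is already blocked with the empty conditioning set:
  P1: blocked at collider Severity (neither it nor any descendant is in the conditioning set).
  P2: blocked at collider Severity (neither it nor any descendant is in the conditioning set).
  P3: blocked at collider Severity (neither it nor any descendant is in the conditioning set).
  P4: blocked at collider Severity (neither it nor any descendant is in the conditioning set).
The empty set is therefore the unique smallest valid set.

{}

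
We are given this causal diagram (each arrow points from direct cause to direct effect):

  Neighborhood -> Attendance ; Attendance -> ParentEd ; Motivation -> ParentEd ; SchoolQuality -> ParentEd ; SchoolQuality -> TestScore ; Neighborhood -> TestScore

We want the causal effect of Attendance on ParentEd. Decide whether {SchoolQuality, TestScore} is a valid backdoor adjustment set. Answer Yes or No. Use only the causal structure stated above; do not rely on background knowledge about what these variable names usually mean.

Yes

Backdoor paths from Attendance to ParentEd (paths whose first edge points into Attendance):
  P1: Attendance <- Neighborhood -> TestScore <- SchoolQuality -> ParentEd
Condition 1 (no descendant of Attendance in the set): holds — descendants of Attendance are {ParentEd}; none are in {SchoolQuality, TestScore}.
Condition 2 (every backdoor path blocked by {SchoolQuality, TestScore}):
  P1: blocked at fork node SchoolQuality ∈ conditioning set.
{SchoolQuality, TestScore} satisfies the backdoor criterion.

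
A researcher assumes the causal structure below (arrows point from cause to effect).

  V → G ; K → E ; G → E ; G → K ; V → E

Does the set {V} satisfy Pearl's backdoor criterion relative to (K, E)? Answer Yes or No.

Backdoor paths from K to E (paths whose first edge points into K):
  P1: K <- G <- V -> E
  P2: K <- G -> E
Condition 1 (no descendant of K in the set): holds — descendants of K are {E}; none are in {V}.
Condition 2 (every backdoor path blocked by {V}):
  P1: blocked at fork node V ∈ conditioning set.
  P2: open — no interior node is in the conditioning set.
{V} does not satisfy the backdoor criterion.

No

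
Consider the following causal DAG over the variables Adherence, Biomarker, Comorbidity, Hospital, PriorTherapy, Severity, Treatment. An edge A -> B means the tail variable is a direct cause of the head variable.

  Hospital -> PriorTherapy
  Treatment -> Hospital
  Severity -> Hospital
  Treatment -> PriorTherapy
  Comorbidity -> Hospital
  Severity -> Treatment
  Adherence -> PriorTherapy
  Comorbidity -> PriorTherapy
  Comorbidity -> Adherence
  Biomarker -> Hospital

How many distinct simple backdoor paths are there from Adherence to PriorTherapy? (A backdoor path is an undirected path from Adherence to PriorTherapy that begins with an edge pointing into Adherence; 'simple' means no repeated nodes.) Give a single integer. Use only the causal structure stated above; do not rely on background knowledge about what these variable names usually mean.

4

A backdoor path from Adherence to PriorTherapy is any simple undirected path whose first edge points into Adherence (i.e. leaves Adherence via a parent).
Parents of Adherence: {Comorbidity}.
Enumerating:
  P1: Adherence <- Comorbidity -> Hospital <- Severity -> Treatment -> PriorTherapy
  P2: Adherence <- Comorbidity -> Hospital <- Treatment -> PriorTherapy
  P3: Adherence <- Comorbidity -> Hospital -> PriorTherapy
  P4: Adherence <- Comorbidity -> PriorTherapy
That exhausts the simple backdoor paths. Count: 4.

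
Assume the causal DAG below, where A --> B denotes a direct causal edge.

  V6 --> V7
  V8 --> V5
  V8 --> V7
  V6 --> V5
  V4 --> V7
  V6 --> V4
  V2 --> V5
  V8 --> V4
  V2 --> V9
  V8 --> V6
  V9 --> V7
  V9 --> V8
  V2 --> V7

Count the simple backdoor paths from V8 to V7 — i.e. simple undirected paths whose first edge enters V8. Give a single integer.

4

A backdoor path from V8 to V7 is any simple undirected path whose first edge points into V8 (i.e. leaves V8 via a parent).
Parents of V8: {V9}.
Enumerating:
  P1: V8 <- V9 <- V2 -> V5 <- V6 -> V4 -> V7
  P2: V8 <- V9 <- V2 -> V5 <- V6 -> V7
  P3: V8 <- V9 <- V2 -> V7
  P4: V8 <- V9 -> V7
That exhausts the simple backdoor paths. Count: 4.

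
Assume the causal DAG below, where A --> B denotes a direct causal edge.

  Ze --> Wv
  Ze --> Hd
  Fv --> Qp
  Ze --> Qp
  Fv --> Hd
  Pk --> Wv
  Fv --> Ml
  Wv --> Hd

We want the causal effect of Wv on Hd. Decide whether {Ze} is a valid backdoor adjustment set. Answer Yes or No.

Yes

Backdoor paths from Wv to Hd (paths whose first edge points into Wv):
  P1: Wv <- Ze -> Qp <- Fv -> Hd
  P2: Wv <- Ze -> Hd
Condition 1 (no descendant of Wv in the set): holds — descendants of Wv are {Hd}; none are in {Ze}.
Condition 2 (every backdoor path blocked by {Ze}):
  P1: blocked at fork node Ze ∈ conditioning set.
  P2: blocked at fork node Ze ∈ conditioning set.
{Ze} satisfies the backdoor criterion.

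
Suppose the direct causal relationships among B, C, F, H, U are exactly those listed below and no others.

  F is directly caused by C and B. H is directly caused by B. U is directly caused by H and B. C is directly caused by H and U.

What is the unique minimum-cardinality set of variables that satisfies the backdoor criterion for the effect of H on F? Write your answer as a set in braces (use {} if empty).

{B}

Variables eligible for adjustment (non-descendants of H, excluding H and F): {B}.
Backdoor paths from H to F:
  P1: H <- B -> U -> C -> F
  P2: H <- B -> F
The empty set is not sufficient: P1 (H <- B -> U -> C -> F) has no collider blocking it and no conditioned non-collider, so it is open.
Try {B}:
  P1: blocked at fork node B ∈ conditioning set.
  P2: blocked at fork node B ∈ conditioning set.
{B} contains no descendant of H and blocks every backdoor path.
{B} is the unique smallest valid adjustment set.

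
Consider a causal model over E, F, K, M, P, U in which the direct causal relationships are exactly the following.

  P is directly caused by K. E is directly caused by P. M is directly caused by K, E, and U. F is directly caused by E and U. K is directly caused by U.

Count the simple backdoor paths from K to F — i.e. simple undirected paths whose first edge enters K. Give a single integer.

2

A backdoor path from K to F is any simple undirected path whose first edge points into K (i.e. leaves K via a parent).
Parents of K: {U}.
Enumerating:
  P1: K <- U -> M <- E -> F
  P2: K <- U -> F
That exhausts the simple backdoor paths. Count: 2.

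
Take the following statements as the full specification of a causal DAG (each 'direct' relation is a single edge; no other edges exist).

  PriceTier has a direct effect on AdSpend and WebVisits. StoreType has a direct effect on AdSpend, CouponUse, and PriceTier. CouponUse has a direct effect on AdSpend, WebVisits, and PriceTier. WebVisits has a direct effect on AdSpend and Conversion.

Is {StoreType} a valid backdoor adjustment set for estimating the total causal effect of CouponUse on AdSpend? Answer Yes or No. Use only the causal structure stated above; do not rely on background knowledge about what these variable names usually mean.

Backdoor paths from CouponUse to AdSpend (paths whose first edge points into CouponUse):
  P1: CouponUse <- StoreType -> PriceTier -> WebVisits -> AdSpend
  P2: CouponUse <- StoreType -> PriceTier -> AdSpend
  P3: CouponUse <- StoreType -> AdSpend
Condition 1 (no descendant of CouponUse in the set): holds — descendants of CouponUse are {AdSpend, Conversion, PriceTier, WebVisits}; none are in {StoreType}.
Condition 2 (every backdoor path blocked by {StoreType}):
  P1: blocked at fork node StoreType ∈ conditioning set.
  P2: blocked at fork node StoreType ∈ conditioning set.
  P3: blocked at fork node StoreType ∈ conditioning set.
{StoreType} satisfies the backdoor criterion.

Yes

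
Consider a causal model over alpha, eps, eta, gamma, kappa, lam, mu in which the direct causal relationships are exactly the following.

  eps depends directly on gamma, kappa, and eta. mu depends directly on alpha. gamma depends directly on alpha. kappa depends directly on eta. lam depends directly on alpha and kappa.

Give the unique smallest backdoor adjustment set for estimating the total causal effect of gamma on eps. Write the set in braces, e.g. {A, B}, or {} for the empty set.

Variables eligible for adjustment (non-descendants of gamma, excluding gamma and eps): {alpha, eta, kappa, lam, mu}.
Backdoor paths from gamma to eps:
  P1: gamma <- alpha -> lam <- kappa <- eta -> eps
  P2: gamma <- alpha -> lam <- kappa -> eps
Each backdoor path contains an unconditioned collider, so every path is already blocked with the empty conditioning set:
  P1: blocked at collider lam (neither it nor any descendant is in the conditioning set).
  P2: blocked at collider lam (neither it nor any descendant is in the conditioning set).
The empty set is therefore the unique smallest valid set.

{}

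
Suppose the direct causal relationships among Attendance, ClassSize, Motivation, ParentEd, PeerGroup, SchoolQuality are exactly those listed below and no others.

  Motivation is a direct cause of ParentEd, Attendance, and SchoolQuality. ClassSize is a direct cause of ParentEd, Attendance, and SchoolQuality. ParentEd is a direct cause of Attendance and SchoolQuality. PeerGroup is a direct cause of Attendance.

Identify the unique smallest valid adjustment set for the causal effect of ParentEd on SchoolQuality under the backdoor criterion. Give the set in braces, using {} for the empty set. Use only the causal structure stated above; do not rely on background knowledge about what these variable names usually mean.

Variables eligible for adjustment (non-descendants of ParentEd, excluding ParentEd and SchoolQuality): {ClassSize, Motivation, PeerGroup}.
Backdoor paths from ParentEd to SchoolQuality:
  P1: ParentEd <- ClassSize -> Attendance <- Motivation -> SchoolQuality
  P2: ParentEd <- ClassSize -> SchoolQuality
  P3: ParentEd <- Motivation -> Attendance <- ClassSize -> SchoolQuality
  P4: ParentEd <- Motivation -> SchoolQuality
The empty set is not sufficient: P2 (ParentEd <- ClassSize -> SchoolQuality) has no collider blocking it and no conditioned non-collider, so it is open.
Try {ClassSize, Motivation}:
  P1: blocked at fork node ClassSize ∈ conditioning set.
  P2: blocked at fork node ClassSize ∈ conditioning set.
  P3: blocked at fork node Motivation ∈ conditioning set.
  P4: blocked at fork node Motivation ∈ conditioning set.
{ClassSize, Motivation} contains no descendant of ParentEd and blocks every backdoor path.
Every element of {ClassSize, Motivation} is needed (dropping ClassSize leaves P2 open; dropping Motivation leaves P4 open), so no proper subset is valid.
Among all size-2 subsets of the eligible variables, only {ClassSize, Motivation} blocks every backdoor path, so it is the unique smallest valid adjustment set.

{ClassSize, Motivation}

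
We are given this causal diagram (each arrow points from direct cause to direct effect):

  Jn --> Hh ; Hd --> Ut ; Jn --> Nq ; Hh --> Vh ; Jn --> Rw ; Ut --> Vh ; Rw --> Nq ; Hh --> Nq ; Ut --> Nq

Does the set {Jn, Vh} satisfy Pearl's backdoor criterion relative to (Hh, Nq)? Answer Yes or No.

No

Backdoor paths from Hh to Nq (paths whose first edge points into Hh):
  P1: Hh <- Jn -> Rw -> Nq
  P2: Hh <- Jn -> Nq
Condition 1 (no descendant of Hh in the set): FAILS — Vh is a descendant of Hh.
Condition 2 (every backdoor path blocked by {Jn, Vh}):
  P1: blocked at fork node Jn ∈ conditioning set.
  P2: blocked at fork node Jn ∈ conditioning set.
{Jn, Vh} does not satisfy the backdoor criterion.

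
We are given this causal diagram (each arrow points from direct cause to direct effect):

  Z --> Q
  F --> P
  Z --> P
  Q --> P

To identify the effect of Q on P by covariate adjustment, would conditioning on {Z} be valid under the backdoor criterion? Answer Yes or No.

Backdoor paths from Q to P (paths whose first edge points into Q):
  P1: Q <- Z -> P
Condition 1 (no descendant of Q in the set): holds — descendants of Q are {P}; none are in {Z}.
Condition 2 (every backdoor path blocked by {Z}):
  P1: blocked at fork node Z ∈ conditioning set.
{Z} satisfies the backdoor criterion.

Yes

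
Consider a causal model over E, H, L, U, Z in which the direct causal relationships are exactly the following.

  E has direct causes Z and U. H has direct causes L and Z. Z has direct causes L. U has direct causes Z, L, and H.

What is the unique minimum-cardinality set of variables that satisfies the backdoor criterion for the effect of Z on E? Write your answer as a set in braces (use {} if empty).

Variables eligible for adjustment (non-descendants of Z, excluding Z and E): {L}.
Backdoor paths from Z to E:
  P1: Z <- L -> H -> U -> E
  P2: Z <- L -> U -> E
The empty set is not sufficient: P1 (Z <- L -> H -> U -> E) has no collider blocking it and no conditioned non-collider, so it is open.
Try {L}:
  P1: blocked at fork node L ∈ conditioning set.
  P2: blocked at fork node L ∈ conditioning set.
{L} contains no descendant of Z and blocks every backdoor path.
{L} is the unique smallest valid adjustment set.

{L}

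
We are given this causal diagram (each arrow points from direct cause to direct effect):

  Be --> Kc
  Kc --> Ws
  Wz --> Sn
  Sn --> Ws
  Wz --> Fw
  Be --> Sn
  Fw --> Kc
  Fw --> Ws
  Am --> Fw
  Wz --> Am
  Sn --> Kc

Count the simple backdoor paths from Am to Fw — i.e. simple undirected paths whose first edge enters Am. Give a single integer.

7

A backdoor path from Am to Fw is any simple undirected path whose first edge points into Am (i.e. leaves Am via a parent).
Parents of Am: {Wz}.
Enumerating:
  P1: Am <- Wz -> Sn <- Be -> Kc <- Fw
  P2: Am <- Wz -> Sn <- Be -> Kc -> Ws <- Fw
  P3: Am <- Wz -> Sn -> Kc <- Fw
  P4: Am <- Wz -> Sn -> Kc -> Ws <- Fw
  P5: Am <- Wz -> Sn -> Ws <- Fw
  P6: Am <- Wz -> Sn -> Ws <- Kc <- Fw
  P7: Am <- Wz -> Fw
That exhausts the simple backdoor paths. Count: 7.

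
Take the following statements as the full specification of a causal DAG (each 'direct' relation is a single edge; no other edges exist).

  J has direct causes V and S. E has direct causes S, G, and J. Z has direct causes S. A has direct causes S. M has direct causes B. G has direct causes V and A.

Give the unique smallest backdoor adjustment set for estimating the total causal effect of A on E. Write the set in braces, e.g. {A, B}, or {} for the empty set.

{S}

Variables eligible for adjustment (non-descendants of A, excluding A and E): {B, J, M, S, V, Z}.
Backdoor paths from A to E:
  P1: A <- S -> J <- V -> G -> E
  P2: A <- S -> J -> E
  P3: A <- S -> E
The empty set is not sufficient: P2 (A <- S -> J -> E) has no collider blocking it and no conditioned non-collider, so it is open.
Try {S}:
  P1: blocked at fork node S ∈ conditioning set.
  P2: blocked at fork node S ∈ conditioning set.
  P3: blocked at fork node S ∈ conditioning set.
{S} contains no descendant of A and blocks every backdoor path.
No other singleton works — e.g. {V} leaves P2 open — so {S} is the unique smallest valid adjustment set.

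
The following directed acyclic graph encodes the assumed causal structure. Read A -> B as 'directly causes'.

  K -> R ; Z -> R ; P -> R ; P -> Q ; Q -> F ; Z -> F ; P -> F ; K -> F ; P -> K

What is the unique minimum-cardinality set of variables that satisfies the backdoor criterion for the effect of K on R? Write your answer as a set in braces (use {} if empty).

Variables eligible for adjustment (non-descendants of K, excluding K and R): {P, Q, Z}.
Backdoor paths from K to R:
  P1: K <- P -> Q -> F <- Z -> R
  P2: K <- P -> R
  P3: K <- P -> F <- Z -> R
The empty set is not sufficient: P2 (K <- P -> R) has no collider blocking it and no conditioned non-collider, so it is open.
Try {P}:
  P1: blocked at fork node P ∈ conditioning set.
  P2: blocked at fork node P ∈ conditioning set.
  P3: blocked at fork node P ∈ conditioning set.
{P} contains no descendant of K and blocks every backdoor path.
No other singleton works — e.g. {Z} leaves P2 open — so {P} is the unique smallest valid adjustment set.

{P}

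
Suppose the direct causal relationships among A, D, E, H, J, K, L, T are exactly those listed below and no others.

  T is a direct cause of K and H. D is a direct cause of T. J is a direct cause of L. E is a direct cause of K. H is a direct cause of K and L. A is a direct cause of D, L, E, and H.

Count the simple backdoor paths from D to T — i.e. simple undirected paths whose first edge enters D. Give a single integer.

6

A backdoor path from D to T is any simple undirected path whose first edge points into D (i.e. leaves D via a parent).
Parents of D: {A}.
Enumerating:
  P1: D <- A -> E -> K <- T
  P2: D <- A -> E -> K <- H <- T
  P3: D <- A -> H <- T
  P4: D <- A -> H -> K <- T
  P5: D <- A -> L <- H <- T
  P6: D <- A -> L <- H -> K <- T
That exhausts the simple backdoor paths. Count: 6.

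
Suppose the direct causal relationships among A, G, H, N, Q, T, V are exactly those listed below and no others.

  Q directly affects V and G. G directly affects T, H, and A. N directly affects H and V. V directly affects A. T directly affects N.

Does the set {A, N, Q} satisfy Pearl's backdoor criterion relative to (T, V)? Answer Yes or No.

No

Backdoor paths from T to V (paths whose first edge points into T):
  P1: T <- G <- Q -> V
  P2: T <- G -> H <- N -> V
  P3: T <- G -> A <- V
Condition 1 (no descendant of T in the set): FAILS — A and N are descendants of T.
Condition 2 (every backdoor path blocked by {A, N, Q}):
  P1: blocked at fork node Q ∈ conditioning set.
  P2: blocked at collider H (neither it nor any descendant is in the conditioning set).
  P3: open — collider(s) A are conditioned on (or have a conditioned descendant) and no non-collider on the path is in the set.
{A, N, Q} does not satisfy the backdoor criterion.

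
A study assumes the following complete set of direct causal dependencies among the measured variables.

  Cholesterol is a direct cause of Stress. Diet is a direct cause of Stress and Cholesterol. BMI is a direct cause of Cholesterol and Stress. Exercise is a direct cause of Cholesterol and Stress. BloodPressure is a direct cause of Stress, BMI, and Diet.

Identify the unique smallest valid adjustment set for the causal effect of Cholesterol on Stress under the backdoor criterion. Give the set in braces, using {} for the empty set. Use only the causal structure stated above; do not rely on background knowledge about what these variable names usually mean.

{BMI, Diet, Exercise}

Variables eligible for adjustment (non-descendants of Cholesterol, excluding Cholesterol and Stress): {BMI, BloodPressure, Diet, Exercise}.
Backdoor paths from Cholesterol to Stress:
  P1: Cholesterol <- Diet <- BloodPressure -> BMI -> Stress
  P2: Cholesterol <- Diet <- BloodPressure -> Stress
  P3: Cholesterol <- Diet -> Stress
  P4: Cholesterol <- BMI <- BloodPressure -> Diet -> Stress
  P5: Cholesterol <- BMI <- BloodPressure -> Stress
  P6: Cholesterol <- BMI -> Stress
  P7: Cholesterol <- Exercise -> Stress
The empty set is not sufficient: P1 (Cholesterol <- Diet <- BloodPressure -> BMI -> Stress) has no collider blocking it and no conditioned non-collider, so it is open.
Try {BMI, Diet, Exercise}:
  P1: blocked at chain node Diet ∈ conditioning set.
  P2: blocked at chain node Diet ∈ conditioning set.
  P3: blocked at fork node Diet ∈ conditioning set.
  P4: blocked at chain node BMI ∈ conditioning set.
  P5: blocked at chain node BMI ∈ conditioning set.
  P6: blocked at fork node BMI ∈ conditioning set.
  P7: blocked at fork node Exercise ∈ conditioning set.
{BMI, Diet, Exercise} contains no descendant of Cholesterol and blocks every backdoor path.
Every element of {BMI, Diet, Exercise} is needed (dropping BMI leaves P5 open; dropping Diet leaves P2 open; dropping Exercise leaves P7 open), so no proper subset is valid.
Among all size-3 subsets of the eligible variables, only {BMI, Diet, Exercise} blocks every backdoor path, so it is the unique smallest valid adjustment set.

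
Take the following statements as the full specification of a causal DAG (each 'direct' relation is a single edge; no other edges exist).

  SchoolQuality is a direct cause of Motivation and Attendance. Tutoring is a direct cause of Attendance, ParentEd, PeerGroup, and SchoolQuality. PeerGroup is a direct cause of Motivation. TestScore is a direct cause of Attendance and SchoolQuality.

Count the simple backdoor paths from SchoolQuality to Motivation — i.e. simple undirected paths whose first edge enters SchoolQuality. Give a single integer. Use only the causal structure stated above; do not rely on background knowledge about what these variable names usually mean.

2

A backdoor path from SchoolQuality to Motivation is any simple undirected path whose first edge points into SchoolQuality (i.e. leaves SchoolQuality via a parent).
Parents of SchoolQuality: {TestScore, Tutoring}.
Enumerating:
  P1: SchoolQuality <- TestScore -> Attendance <- Tutoring -> PeerGroup -> Motivation
  P2: SchoolQuality <- Tutoring -> PeerGroup -> Motivation
That exhausts the simple backdoor paths. Count: 2.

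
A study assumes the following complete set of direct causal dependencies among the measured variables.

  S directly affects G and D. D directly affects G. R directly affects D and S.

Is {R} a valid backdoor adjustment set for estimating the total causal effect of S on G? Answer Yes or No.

Yes

Backdoor paths from S to G (paths whose first edge points into S):
  P1: S <- R -> D -> G
Condition 1 (no descendant of S in the set): holds — descendants of S are {D, G}; none are in {R}.
Condition 2 (every backdoor path blocked by {R}):
  P1: blocked at fork node R ∈ conditioning set.
{R} satisfies the backdoor criterion.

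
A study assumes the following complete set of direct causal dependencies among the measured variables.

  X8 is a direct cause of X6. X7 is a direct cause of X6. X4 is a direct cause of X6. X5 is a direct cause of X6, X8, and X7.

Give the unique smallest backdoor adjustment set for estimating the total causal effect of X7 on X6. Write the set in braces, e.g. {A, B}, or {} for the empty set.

{X5}

Variables eligible for adjustment (non-descendants of X7, excluding X7 and X6): {X4, X5, X8}.
Backdoor paths from X7 to X6:
  P1: X7 <- X5 -> X8 -> X6
  P2: X7 <- X5 -> X6
The empty set is not sufficient: P1 (X7 <- X5 -> X8 -> X6) has no collider blocking it and no conditioned non-collider, so it is open.
Try {X5}:
  P1: blocked at fork node X5 ∈ conditioning set.
  P2: blocked at fork node X5 ∈ conditioning set.
{X5} contains no descendant of X7 and blocks every backdoor path.
No other singleton works — e.g. {X8} leaves P2 open — so {X5} is the unique smallest valid adjustment set.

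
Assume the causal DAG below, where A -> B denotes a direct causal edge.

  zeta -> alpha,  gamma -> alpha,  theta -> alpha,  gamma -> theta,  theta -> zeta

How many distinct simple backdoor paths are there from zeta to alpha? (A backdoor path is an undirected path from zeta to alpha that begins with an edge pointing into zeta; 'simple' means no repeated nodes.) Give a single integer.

A backdoor path from zeta to alpha is any simple undirected path whose first edge points into zeta (i.e. leaves zeta via a parent).
Parents of zeta: {theta}.
Enumerating:
  P1: zeta <- theta <- gamma -> alpha
  P2: zeta <- theta -> alpha
That exhausts the simple backdoor paths. Count: 2.

2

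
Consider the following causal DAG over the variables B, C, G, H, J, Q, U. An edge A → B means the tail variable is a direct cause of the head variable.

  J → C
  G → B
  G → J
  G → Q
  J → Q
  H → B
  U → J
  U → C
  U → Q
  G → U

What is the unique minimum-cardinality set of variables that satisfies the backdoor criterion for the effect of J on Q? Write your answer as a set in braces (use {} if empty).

{G, U}

Variables eligible for adjustment (non-descendants of J, excluding J and Q): {B, G, H, U}.
Backdoor paths from J to Q:
  P1: J <- G -> U -> Q
  P2: J <- G -> Q
  P3: J <- U <- G -> Q
  P4: J <- U -> Q
The empty set is not sufficient: P1 (J <- G -> U -> Q) has no collider blocking it and no conditioned non-collider, so it is open.
Try {G, U}:
  P1: blocked at fork node G ∈ conditioning set.
  P2: blocked at fork node G ∈ conditioning set.
  P3: blocked at chain node U ∈ conditioning set.
  P4: blocked at fork node U ∈ conditioning set.
{G, U} contains no descendant of J and blocks every backdoor path.
Every element of {G, U} is needed (dropping G leaves P2 open; dropping U leaves P4 open), so no proper subset is valid.
Among all size-2 subsets of the eligible variables, only {G, U} blocks every backdoor path, so it is the unique smallest valid adjustment set.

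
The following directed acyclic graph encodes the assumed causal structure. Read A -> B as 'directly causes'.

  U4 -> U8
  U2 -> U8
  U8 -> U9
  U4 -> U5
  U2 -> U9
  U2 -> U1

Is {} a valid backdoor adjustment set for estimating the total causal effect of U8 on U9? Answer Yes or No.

No

Backdoor paths from U8 to U9 (paths whose first edge points into U8):
  P1: U8 <- U2 -> U9
Condition 1 (no descendant of U8 in the set): holds — descendants of U8 are {U9}; none are in {}.
Condition 2 (every backdoor path blocked by {}):
  P1: open — no interior node is in the conditioning set.
{} does not satisfy the backdoor criterion.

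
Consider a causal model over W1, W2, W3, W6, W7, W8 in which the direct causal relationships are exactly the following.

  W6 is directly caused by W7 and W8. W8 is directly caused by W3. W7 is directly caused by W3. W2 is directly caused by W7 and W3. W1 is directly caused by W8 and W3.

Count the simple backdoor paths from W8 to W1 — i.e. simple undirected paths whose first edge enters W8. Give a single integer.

A backdoor path from W8 to W1 is any simple undirected path whose first edge points into W8 (i.e. leaves W8 via a parent).
Parents of W8: {W3}.
Enumerating:
  P1: W8 <- W3 -> W1
That exhausts the simple backdoor paths. Count: 1.

1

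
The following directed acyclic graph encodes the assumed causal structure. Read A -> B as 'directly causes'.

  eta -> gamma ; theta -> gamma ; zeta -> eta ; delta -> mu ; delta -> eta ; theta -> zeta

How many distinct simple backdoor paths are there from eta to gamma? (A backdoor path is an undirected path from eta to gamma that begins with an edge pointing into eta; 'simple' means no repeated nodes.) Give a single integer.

A backdoor path from eta to gamma is any simple undirected path whose first edge points into eta (i.e. leaves eta via a parent).
Parents of eta: {delta, zeta}.
Enumerating:
  P1: eta <- zeta <- theta -> gamma
That exhausts the simple backdoor paths. Count: 1.

1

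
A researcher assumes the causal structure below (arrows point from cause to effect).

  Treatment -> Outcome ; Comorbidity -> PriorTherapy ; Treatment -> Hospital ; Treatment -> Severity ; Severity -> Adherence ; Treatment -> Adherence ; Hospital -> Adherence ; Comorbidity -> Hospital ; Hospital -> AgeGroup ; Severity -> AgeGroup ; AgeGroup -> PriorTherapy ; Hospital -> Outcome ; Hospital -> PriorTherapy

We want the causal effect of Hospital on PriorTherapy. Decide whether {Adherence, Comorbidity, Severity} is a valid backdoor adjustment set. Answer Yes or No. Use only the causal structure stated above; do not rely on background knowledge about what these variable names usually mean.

Backdoor paths from Hospital to PriorTherapy (paths whose first edge points into Hospital):
  P1: Hospital <- Comorbidity -> PriorTherapy
  P2: Hospital <- Treatment -> Severity -> AgeGroup -> PriorTherapy
  P3: Hospital <- Treatment -> Adherence <- Severity -> AgeGroup -> PriorTherapy
Condition 1 (no descendant of Hospital in the set): FAILS — Adherence is a descendant of Hospital.
Condition 2 (every backdoor path blocked by {Adherence, Comorbidity, Severity}):
  P1: blocked at fork node Comorbidity ∈ conditioning set.
  P2: blocked at chain node Severity ∈ conditioning set.
  P3: blocked at fork node Severity ∈ conditioning set.
{Adherence, Comorbidity, Severity} does not satisfy the backdoor criterion.

No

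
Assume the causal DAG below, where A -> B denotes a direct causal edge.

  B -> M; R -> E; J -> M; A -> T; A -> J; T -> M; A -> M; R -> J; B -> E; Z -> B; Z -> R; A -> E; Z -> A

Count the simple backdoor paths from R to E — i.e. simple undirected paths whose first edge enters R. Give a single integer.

8

A backdoor path from R to E is any simple undirected path whose first edge points into R (i.e. leaves R via a parent).
Parents of R: {Z}.
Enumerating:
  P1: R <- Z -> B -> E
  P2: R <- Z -> B -> M <- A -> E
  P3: R <- Z -> B -> M <- J <- A -> E
  P4: R <- Z -> B -> M <- T <- A -> E
  P5: R <- Z -> A -> J -> M <- B -> E
  P6: R <- Z -> A -> E
  P7: R <- Z -> A -> T -> M <- B -> E
  P8: R <- Z -> A -> M <- B -> E
That exhausts the simple backdoor paths. Count: 8.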